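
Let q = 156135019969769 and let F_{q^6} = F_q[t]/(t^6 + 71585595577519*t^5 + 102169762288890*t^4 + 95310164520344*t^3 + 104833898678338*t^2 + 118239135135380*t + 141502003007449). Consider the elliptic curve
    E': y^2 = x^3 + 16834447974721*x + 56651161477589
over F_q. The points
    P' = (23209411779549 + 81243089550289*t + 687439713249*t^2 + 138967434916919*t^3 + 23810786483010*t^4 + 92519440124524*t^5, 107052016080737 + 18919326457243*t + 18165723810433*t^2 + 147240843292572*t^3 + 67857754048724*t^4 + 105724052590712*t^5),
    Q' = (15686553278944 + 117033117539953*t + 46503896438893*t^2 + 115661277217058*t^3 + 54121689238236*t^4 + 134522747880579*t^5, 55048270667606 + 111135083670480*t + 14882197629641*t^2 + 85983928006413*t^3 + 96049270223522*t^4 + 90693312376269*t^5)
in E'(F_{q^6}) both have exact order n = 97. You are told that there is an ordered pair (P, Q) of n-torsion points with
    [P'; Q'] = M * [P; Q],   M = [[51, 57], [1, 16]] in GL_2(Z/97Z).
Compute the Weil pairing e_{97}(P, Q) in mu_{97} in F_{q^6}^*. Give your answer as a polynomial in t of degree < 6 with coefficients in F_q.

The 97-Weil pairing on E[97] over F_{156135019969769} is alternating-bilinear: e_{97}(P',Q') = e_{97}(P,Q)^det(M).
Inverting 80 mod 97: 57. Thus e_{97}(P,Q) = e(P',Q')^{57}.
Build f_{97,P'} and f_{97,Q'} via the 7-bit ladder of 97=1100001_2; evaluate at shifted divisors; quotient in F_{156135019969769^6}.
So e_{97}(P',Q') = 139836745222912 + 3777794922255*t + 80069543345108*t^2 + 129027236558361*t^3 + 97337142083980*t^4 + 67890077752399*t^5.
Hence e(P,Q) = 75490398224749 + 154022542761323*t + 106742546995375*t^2 + 31181005668767*t^3 + 102277778307124*t^4 + 5377416945084*t^5 in F_{156135019969769^6}^*.

75490398224749 + 154022542761323*t + 106742546995375*t^2 + 31181005668767*t^3 + 102277778307124*t^4 + 5377416945084*t^5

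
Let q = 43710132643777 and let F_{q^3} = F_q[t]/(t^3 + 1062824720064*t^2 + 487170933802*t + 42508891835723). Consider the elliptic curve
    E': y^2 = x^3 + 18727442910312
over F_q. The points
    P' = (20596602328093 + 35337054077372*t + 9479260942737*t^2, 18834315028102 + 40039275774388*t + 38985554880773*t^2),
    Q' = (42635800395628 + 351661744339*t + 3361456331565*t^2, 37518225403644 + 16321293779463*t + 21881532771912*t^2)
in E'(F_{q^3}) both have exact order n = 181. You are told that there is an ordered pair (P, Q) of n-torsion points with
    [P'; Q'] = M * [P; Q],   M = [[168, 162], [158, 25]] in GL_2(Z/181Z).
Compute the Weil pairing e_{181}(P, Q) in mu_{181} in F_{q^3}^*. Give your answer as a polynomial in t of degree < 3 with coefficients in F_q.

6136298226559 + 17546885694694*t + 14276321587537*t^2

e_{181}(aP+bQ,cP+dQ) = e_{181}(P,Q)^(ad-bc); with (a,b,c,d)=(168,162,158,25) this gives the det-181 law.
Inverting 143 mod 181: 100. Thus e_{181}(P,Q) = e(P',Q')^{100}.
Run Miller on y^2=x^3+18727442910312 over F_{43710132643777}: ladder 10110101 (8 bits); e = f_P(D_Q)/f_Q(D_P).
e_{181}(P',Q') = 31329101664847 + 32926288412779*t + 8922880931798*t^2.
e_{181}(P,Q) = (31329101664847 + 32926288412779*t + 8922880931798*t^2)^{100} = 6136298226559 + 17546885694694*t + 14276321587537*t^2.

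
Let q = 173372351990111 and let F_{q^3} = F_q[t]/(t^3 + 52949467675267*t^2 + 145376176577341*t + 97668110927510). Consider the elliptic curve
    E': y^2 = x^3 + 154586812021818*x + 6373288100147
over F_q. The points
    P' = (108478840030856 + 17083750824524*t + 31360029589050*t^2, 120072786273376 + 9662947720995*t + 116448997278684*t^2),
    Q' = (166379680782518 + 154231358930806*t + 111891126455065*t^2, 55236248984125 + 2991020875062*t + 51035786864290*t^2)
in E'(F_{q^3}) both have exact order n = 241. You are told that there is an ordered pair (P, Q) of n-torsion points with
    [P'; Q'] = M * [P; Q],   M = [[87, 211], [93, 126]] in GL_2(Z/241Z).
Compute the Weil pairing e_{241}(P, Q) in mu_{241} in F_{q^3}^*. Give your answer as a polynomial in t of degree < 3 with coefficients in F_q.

19379384151911 + 120058948488063*t + 56199178610533*t^2

Alternating bilinearity on E[241] (values in mu_{241} in F_{173372351990111^3}) gives e(P',Q') = e(P,Q)^det(M).
So e_{241}(P,Q) = e_{241}(P',Q')^{225}, since 15*225 = 1 mod 241.
8-bit Miller (11110001) on E'/F_{173372351990111} with a'=154586812021818, b'=6373288100147: accumulate tangent/chord ratios at Q'+S and P'+S'.
So e_{241}(P',Q') = 123283425168809 + 25857769146623*t + 157397639258094*t^2.
Thus e_{241}(P,Q) = 19379384151911 + 120058948488063*t + 56199178610533*t^2.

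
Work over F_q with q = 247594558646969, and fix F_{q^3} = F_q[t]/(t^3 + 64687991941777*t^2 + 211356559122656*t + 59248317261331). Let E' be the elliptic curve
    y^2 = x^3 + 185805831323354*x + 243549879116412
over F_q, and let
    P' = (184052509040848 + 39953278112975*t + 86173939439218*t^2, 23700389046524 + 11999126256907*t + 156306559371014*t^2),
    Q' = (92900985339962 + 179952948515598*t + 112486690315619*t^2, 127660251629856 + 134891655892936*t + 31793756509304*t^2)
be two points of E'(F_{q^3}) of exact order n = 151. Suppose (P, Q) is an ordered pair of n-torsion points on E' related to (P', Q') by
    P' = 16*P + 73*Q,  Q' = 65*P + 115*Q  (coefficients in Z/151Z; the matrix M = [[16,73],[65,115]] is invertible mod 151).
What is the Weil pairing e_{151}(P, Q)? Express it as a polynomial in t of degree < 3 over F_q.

36704494834684 + 18394326066780*t + 130039735041155*t^2

Alternating bilinearity on E[151] (values in mu_{151} in F_{247594558646969^3}) gives e(P',Q') = e(P,Q)^det(M).
Hence e(P,Q) = e(P',Q')^{130} where 130 = 115^{-1} mod 151.
n = 151 = (10010111)_2 (8 bits, wt 5); accumulate f_{151,P'}(Q'+S)/f_{151,P'}(S) along the 7-step ladder.
The quotient is 213559783459841 + 185210222361750*t + 169318770853012*t^2.
Hence e(P,Q) = 36704494834684 + 18394326066780*t + 130039735041155*t^2 in F_{247594558646969^3}^*.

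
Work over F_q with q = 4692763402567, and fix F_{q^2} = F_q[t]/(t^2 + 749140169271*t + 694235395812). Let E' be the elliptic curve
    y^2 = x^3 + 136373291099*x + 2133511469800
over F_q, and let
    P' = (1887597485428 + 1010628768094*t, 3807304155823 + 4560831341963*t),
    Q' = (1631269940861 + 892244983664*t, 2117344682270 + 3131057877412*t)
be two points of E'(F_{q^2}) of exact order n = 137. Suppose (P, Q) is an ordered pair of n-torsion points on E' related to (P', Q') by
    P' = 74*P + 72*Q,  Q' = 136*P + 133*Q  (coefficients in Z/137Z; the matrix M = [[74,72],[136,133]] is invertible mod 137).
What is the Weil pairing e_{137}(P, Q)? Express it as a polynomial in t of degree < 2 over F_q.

The 137-Weil pairing on E[137] over F_{4692763402567} is alternating-bilinear: e_{137}(P',Q') = e_{137}(P,Q)^det(M).
So e_{137}(P,Q) = e_{137}(P',Q')^{74}, since 50*74 = 1 mod 137.
Run Miller on y^2=x^3+136373291099*x+2133511469800 over F_{4692763402567}: ladder 10001001 (8 bits); e = f_P(D_Q)/f_Q(D_P).
Result: e(P',Q') = 1000802129483 + 3902201519385*t.
e_{137}(P,Q) = (1000802129483 + 3902201519385*t)^{74} = 4111939995245 + 1275966016475*t.

4111939995245 + 1275966016475*t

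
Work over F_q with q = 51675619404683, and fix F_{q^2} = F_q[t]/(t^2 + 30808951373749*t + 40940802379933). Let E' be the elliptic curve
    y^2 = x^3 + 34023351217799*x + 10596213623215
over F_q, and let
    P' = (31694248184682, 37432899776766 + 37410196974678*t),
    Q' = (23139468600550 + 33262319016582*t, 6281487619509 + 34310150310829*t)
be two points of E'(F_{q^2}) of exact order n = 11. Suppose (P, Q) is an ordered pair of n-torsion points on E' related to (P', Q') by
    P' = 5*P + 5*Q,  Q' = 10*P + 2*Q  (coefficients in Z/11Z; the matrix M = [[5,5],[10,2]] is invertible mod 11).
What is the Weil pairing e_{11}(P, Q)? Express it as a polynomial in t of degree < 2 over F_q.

e_{11}(aP+bQ,cP+dQ) = e_{11}(P,Q)^(ad-bc); with (a,b,c,d)=(5,5,10,2) this gives the det-11 law.
So e_{11}(P,Q) = e_{11}(P',Q')^{3}, since 4*3 = 1 mod 11.
Double-and-add over 1011: 4-1 doublings, 3-1 additions; each step l_{T,T}/v_{2T} or l_{T,P'}/v at Q'+S for random S.
So e_{11}(P',Q') = 50206842432068 + 28265402097710*t.
Raise to 3: e(P,Q) = 17550579656192 + 22190831916678*t in mu_{11}.

17550579656192 + 22190831916678*t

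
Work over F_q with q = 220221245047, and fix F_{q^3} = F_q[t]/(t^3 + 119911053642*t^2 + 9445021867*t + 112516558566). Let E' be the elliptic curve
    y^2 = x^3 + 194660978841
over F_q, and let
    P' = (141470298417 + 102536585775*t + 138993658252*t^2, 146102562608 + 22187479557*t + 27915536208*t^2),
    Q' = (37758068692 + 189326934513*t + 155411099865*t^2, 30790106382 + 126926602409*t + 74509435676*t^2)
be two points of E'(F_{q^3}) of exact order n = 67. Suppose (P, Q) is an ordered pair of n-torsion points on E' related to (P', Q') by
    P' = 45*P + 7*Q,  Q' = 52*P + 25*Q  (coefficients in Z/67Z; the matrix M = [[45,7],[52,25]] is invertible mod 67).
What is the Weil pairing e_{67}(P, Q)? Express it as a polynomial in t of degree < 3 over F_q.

11482660608 + 178638890066*t + 51981587606*t^2

Under M = [[45,7],[52,25]] in GL_2(Z/67), e_{67}(P',Q') = e_{67}(P,Q)^(45*25-7*52 mod 67).
So e_{67}(P,Q) = e_{67}(P',Q')^{14}, since 24*14 = 1 mod 67.
7-bit Miller (1000011) on E'/F_{220221245047} with a'=0, b'=194660978841: accumulate tangent/chord ratios at Q'+S and P'+S'.
So e_{67}(P',Q') = 190854783441 + 123225888287*t + 92924076018*t^2.
Raise to 14: e(P,Q) = 11482660608 + 178638890066*t + 51981587606*t^2 in mu_{67}.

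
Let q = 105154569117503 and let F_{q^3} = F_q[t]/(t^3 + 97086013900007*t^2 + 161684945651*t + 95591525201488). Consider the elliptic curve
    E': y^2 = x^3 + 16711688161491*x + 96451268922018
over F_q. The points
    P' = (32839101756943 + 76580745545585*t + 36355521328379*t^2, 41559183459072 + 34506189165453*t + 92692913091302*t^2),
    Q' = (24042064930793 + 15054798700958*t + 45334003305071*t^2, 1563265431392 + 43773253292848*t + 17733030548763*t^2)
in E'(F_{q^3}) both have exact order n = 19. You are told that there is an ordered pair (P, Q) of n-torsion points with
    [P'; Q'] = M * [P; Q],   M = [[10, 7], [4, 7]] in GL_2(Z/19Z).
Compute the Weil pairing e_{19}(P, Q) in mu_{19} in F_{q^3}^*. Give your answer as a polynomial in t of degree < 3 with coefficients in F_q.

27799262553622 + 36954272113723*t + 35486409231222*t^2

e_{19}(aP+bQ,cP+dQ) = e_{19}(P,Q)^(ad-bc); with (a,b,c,d)=(10,7,4,7) this gives the det-19 law.
det(M) mod 19 = 4; its inverse in (Z/19)^* is 5 (check: 4*5 mod 19 = 1).
Miller loop for e_{19} over F_{105154569117503^3}: bits of 19 = 10011; 4 double steps + 2 add steps, l/v at each.
So e_{19}(P',Q') = 87672058866960 + 36904806707062*t + 67546127979636*t^2.
Hence e(P,Q) = 27799262553622 + 36954272113723*t + 35486409231222*t^2 in F_{105154569117503^3}^*.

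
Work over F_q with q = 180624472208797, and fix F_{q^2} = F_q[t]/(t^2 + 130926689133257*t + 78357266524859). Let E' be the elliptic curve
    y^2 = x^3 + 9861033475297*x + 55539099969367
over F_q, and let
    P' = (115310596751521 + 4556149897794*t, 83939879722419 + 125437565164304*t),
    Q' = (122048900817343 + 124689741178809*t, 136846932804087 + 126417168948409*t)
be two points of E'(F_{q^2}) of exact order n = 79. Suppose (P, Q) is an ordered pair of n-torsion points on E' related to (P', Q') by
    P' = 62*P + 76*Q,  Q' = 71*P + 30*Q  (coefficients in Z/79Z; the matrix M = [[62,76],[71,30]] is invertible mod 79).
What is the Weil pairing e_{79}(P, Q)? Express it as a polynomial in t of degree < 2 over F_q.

107179724631182 + 54237821846089*t

Alternating bilinearity on E[79] (values in mu_{79} in F_{180624472208797^2}) gives e(P',Q') = e(P,Q)^det(M).
62*30 - 76*71 = -3536; reduced mod 79: det = 19, inverse 25.
n = 79 = (1001111)_2 (7 bits, wt 5); accumulate f_{79,P'}(Q'+S)/f_{79,P'}(S) along the 6-step ladder.
e_{79}(P',Q') = 161327817060706 + 73883355915213*t.
(161327817060706 + 73883355915213*t)^{25} mod (180624472208797,f) = 107179724631182 + 54237821846089*t.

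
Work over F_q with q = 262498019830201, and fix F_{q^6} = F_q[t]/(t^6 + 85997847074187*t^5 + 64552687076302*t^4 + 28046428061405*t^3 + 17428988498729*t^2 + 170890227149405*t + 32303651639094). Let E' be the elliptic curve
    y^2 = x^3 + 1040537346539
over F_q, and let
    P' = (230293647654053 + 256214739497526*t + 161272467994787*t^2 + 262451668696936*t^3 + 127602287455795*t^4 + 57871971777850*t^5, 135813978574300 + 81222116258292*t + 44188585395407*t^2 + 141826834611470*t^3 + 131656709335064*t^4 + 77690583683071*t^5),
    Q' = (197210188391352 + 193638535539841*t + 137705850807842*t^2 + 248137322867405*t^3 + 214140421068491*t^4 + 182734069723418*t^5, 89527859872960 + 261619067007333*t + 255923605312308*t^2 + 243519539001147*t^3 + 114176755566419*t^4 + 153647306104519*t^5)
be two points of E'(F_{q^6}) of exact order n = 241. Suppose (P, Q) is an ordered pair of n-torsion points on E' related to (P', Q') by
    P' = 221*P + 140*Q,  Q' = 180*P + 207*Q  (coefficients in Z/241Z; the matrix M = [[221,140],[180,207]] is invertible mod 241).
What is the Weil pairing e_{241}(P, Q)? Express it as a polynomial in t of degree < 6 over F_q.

e_{241} is bilinear + alternating on E[241], so e_{241}(221*P + 140*Q, 180*P + 207*Q) = e_{241}(P,Q)^(221*207-140*180).
Inverting 62 mod 241: 35. Thus e_{241}(P,Q) = e(P',Q')^{35}.
8-bit Miller (11110001) on E'/F_{262498019830201} with a'=0, b'=1040537346539: accumulate tangent/chord ratios at Q'+S and P'+S'.
e_{241}(P',Q') = 162236595630190 + 259001845885410*t + 203476021577844*t^2 + 53376934430673*t^3 + 250361415944901*t^4 + 96086273729523*t^5.
Raise to 35: e(P,Q) = 225102548167260 + 13398561817497*t + 75231475374835*t^2 + 779701500981*t^3 + 15121072761866*t^4 + 80001166693191*t^5 in mu_{241}.

225102548167260 + 13398561817497*t + 75231475374835*t^2 + 779701500981*t^3 + 15121072761866*t^4 + 80001166693191*t^5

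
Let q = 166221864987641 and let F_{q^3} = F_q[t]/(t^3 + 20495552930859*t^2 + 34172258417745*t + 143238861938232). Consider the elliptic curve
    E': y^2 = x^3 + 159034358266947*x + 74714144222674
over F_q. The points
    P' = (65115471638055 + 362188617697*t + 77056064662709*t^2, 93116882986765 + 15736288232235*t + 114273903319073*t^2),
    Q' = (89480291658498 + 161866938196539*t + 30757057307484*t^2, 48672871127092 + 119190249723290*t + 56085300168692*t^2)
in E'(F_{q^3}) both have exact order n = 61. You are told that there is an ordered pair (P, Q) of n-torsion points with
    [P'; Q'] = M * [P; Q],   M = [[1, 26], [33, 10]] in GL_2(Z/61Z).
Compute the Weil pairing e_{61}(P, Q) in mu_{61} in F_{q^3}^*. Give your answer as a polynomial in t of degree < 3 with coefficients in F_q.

Alternating bilinearity on E[61] (values in mu_{61} in F_{166221864987641^3}) gives e(P',Q') = e(P,Q)^det(M).
det(M) mod 61 = 6; its inverse in (Z/61)^* is 51 (check: 6*51 mod 61 = 1).
Double-and-add over 111101: 6-1 doublings, 5-1 additions; each step l_{T,T}/v_{2T} or l_{T,P'}/v at Q'+S for random S.
Miller gives e_{61}(P',Q') = 72912412335123 + 27132001332526*t + 88568953534565*t^2 in F_{166221864987641^3}.
Hence e(P,Q) = 118166852126864 + 55925101442191*t + 99641691635930*t^2 in F_{166221864987641^3}^*.

118166852126864 + 55925101442191*t + 99641691635930*t^2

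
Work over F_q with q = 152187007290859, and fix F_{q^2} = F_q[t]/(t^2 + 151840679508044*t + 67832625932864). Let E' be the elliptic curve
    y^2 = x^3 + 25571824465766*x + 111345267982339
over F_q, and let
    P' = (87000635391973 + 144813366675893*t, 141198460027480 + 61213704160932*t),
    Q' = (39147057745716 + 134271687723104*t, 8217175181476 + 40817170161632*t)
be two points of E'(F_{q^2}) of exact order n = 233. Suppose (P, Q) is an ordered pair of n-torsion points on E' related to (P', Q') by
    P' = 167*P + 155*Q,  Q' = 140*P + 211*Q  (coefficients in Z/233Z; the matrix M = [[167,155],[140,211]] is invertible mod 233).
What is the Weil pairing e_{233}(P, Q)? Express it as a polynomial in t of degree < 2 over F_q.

e_{233} is bilinear + alternating on E[233], so e_{233}(167*P + 155*Q, 140*P + 211*Q) = e_{233}(P,Q)^(167*211-155*140).
Inverting 23 mod 233: 152. Thus e_{233}(P,Q) = e(P',Q')^{152}.
n = 233 = (11101001)_2 (8 bits, wt 5); accumulate f_{233,P'}(Q'+S)/f_{233,P'}(S) along the 7-step ladder.
The quotient is 130304267593078 + 64964746396012*t.
Finally e_{233}(P,Q) = 96125541104601 + 22141531479463*t.

96125541104601 + 22141531479463*t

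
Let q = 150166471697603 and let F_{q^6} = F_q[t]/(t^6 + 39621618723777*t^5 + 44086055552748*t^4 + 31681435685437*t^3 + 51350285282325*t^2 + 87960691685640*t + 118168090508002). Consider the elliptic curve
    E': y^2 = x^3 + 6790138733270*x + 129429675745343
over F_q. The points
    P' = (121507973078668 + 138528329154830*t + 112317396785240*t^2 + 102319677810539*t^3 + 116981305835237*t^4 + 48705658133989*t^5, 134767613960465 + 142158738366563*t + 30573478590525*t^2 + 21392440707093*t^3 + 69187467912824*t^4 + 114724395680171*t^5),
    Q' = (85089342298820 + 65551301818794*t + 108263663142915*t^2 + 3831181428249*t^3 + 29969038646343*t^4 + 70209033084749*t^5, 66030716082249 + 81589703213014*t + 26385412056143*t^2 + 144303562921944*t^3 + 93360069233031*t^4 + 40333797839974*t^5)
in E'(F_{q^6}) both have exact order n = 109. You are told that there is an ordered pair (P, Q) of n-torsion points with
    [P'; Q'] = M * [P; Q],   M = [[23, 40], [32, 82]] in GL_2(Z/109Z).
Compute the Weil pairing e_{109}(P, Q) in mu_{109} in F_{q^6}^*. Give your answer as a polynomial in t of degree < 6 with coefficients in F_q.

30864287260154 + 91256993529252*t + 114203130972720*t^2 + 122590061428294*t^3 + 30906828380683*t^4 + 81862613319795*t^5

The 109-Weil pairing on E[109] over F_{150166471697603} is alternating-bilinear: e_{109}(P',Q') = e_{109}(P,Q)^det(M).
Hence e(P,Q) = e(P',Q')^{84} where 84 = 61^{-1} mod 109.
n = 109 = (1101101)_2 (7 bits, wt 5); accumulate f_{109,P'}(Q'+S)/f_{109,P'}(S) along the 6-step ladder.
The quotient is 46454679538945 + 53898914442502*t + 75712474120775*t^2 + 66952269244580*t^3 + 50827279159449*t^4 + 133727822483156*t^5.
Finally e_{109}(P,Q) = 30864287260154 + 91256993529252*t + 114203130972720*t^2 + 122590061428294*t^3 + 30906828380683*t^4 + 81862613319795*t^5.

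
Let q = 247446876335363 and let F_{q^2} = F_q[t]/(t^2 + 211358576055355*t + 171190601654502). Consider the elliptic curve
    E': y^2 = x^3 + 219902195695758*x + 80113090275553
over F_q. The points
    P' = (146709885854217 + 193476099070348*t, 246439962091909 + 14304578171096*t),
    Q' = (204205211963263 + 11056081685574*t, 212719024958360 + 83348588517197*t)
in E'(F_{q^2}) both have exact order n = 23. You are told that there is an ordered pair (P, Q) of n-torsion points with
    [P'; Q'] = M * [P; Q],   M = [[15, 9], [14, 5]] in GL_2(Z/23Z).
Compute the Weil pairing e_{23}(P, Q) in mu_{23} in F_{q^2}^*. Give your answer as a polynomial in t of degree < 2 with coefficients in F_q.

Since e_{23}(P,P)=e_{23}(Q,Q)=1 and e_{23}(Q,P)=e_{23}(P,Q)^{-1}, expanding e_{23}(15*P + 9*Q,14*P + 5*Q) leaves e(P,Q)^det(M).
Inverting 18 mod 23: 9. Thus e_{23}(P,Q) = e(P',Q')^{9}.
Run Miller on y^2=x^3+219902195695758*x+80113090275553 over F_{247446876335363}: ladder 10111 (5 bits); e = f_P(D_Q)/f_Q(D_P).
Miller gives e_{23}(P',Q') = 82332182414637 + 140912245583569*t in F_{247446876335363^2}.
e_{23}(P,Q) = (82332182414637 + 140912245583569*t)^{9} = 35587538909297 + 76928841176997*t.

35587538909297 + 76928841176997*t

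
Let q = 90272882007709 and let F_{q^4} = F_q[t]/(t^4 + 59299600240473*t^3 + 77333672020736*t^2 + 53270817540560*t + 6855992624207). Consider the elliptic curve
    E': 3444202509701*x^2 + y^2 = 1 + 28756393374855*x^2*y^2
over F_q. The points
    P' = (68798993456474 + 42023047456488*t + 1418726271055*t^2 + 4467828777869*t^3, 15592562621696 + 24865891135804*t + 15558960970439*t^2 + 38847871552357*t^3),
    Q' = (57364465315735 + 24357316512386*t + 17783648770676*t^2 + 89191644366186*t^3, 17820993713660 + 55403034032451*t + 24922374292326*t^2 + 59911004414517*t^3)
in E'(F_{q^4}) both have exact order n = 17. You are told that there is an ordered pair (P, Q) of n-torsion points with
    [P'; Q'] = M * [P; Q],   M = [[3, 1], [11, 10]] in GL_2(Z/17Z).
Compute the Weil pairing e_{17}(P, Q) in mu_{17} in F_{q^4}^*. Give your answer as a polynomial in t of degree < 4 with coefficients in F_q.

The 17-Weil pairing on E[17] over F_{90272882007709} is alternating-bilinear: e_{17}(P',Q') = e_{17}(P,Q)^det(M).
So e_{17}(P,Q) = e_{17}(P',Q')^{9}, since 2*9 = 1 mod 17.
Edwards->Montgomery: u=(1+y)/(1-y), v=u/x -> 28707543768942v^2=u^3+50335088669749u^2+u; then x_W=38808393287566u+65548687319232: y^2=x^3+63704596466059*x+4679944362390.
5-bit Miller (10001) on E'/F_{90272882007709} with a'=63704596466059, b'=4679944362390: accumulate tangent/chord ratios at Q'+S and P'+S'.
The quotient is 67836772413007 + 76162384489778*t + 65915534263999*t^2 + 54881707761670*t^3.
Raise to 9: e(P,Q) = 83903461414921 + 3925788793427*t + 74240225830204*t^2 + 51055833709287*t^3 in mu_{17}.

83903461414921 + 3925788793427*t + 74240225830204*t^2 + 51055833709287*t^3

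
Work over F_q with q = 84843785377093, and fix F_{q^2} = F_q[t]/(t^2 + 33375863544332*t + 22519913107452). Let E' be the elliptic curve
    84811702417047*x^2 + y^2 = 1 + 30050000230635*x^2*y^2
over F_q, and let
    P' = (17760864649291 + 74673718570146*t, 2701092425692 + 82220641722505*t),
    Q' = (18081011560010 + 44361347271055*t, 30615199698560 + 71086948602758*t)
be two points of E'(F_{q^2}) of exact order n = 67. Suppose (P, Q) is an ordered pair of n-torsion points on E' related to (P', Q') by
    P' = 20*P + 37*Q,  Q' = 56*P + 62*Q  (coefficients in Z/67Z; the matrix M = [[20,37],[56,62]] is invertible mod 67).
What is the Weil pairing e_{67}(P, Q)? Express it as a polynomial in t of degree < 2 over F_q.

e_{67}(aP+bQ,cP+dQ) = e_{67}(P,Q)^(ad-bc); with (a,b,c,d)=(20,37,56,62) this gives the det-67 law.
So e_{67}(P,Q) = e_{67}(P',Q')^{55}, since 39*55 = 1 mod 67.
Edwards a_E,d_E -> Montgomery A=54645738692711,B=82786748151476 -> Weierstrass 65735833585636,47647973692487 via alpha=19143617107947,beta=13690425546603.
Run Miller on y^2=x^3+65735833585636*x+47647973692487 over F_{84843785377093}: ladder 1000011 (7 bits); e = f_P(D_Q)/f_Q(D_P).
f_P(D_Q)/f_Q(D_P) = 20873276416981 + 84327433206933*t.
Thus e_{67}(P,Q) = 83060408805644 + 59101022084153*t.

83060408805644 + 59101022084153*t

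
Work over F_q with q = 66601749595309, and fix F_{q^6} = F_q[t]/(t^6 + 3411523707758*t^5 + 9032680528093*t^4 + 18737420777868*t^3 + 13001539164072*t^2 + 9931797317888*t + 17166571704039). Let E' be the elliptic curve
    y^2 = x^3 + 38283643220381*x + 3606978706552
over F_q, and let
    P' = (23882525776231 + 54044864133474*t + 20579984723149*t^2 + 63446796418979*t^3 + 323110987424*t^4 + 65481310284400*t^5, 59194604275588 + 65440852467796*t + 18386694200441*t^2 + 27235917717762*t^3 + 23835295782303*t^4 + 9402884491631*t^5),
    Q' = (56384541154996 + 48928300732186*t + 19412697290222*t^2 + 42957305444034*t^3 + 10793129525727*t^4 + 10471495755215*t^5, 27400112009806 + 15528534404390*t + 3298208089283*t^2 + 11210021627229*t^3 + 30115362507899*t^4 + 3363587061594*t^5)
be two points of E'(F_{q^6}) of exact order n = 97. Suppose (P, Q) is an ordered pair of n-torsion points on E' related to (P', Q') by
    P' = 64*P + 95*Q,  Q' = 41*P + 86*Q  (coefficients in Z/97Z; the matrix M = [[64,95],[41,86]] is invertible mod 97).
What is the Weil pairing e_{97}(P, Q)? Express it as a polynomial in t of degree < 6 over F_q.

59409976372123 + 50953440150888*t + 65607820705794*t^2 + 26166970911774*t^3 + 12407990536210*t^4 + 47429267208110*t^5

Since e_{97}(P,P)=e_{97}(Q,Q)=1 and e_{97}(Q,P)=e_{97}(P,Q)^{-1}, expanding e_{97}(64*P + 95*Q,41*P + 86*Q) leaves e(P,Q)^det(M).
So e_{97}(P,Q) = e_{97}(P',Q')^{80}, since 57*80 = 1 mod 97.
n = 97 = (1100001)_2 (7 bits, wt 3); accumulate f_{97,P'}(Q'+S)/f_{97,P'}(S) along the 6-step ladder.
So e_{97}(P',Q') = 3789336055234 + 6190301973229*t + 2678906648428*t^2 + 56379474334735*t^3 + 7448704761634*t^4 + 43509684590822*t^5.
Thus e_{97}(P,Q) = 59409976372123 + 50953440150888*t + 65607820705794*t^2 + 26166970911774*t^3 + 12407990536210*t^4 + 47429267208110*t^5.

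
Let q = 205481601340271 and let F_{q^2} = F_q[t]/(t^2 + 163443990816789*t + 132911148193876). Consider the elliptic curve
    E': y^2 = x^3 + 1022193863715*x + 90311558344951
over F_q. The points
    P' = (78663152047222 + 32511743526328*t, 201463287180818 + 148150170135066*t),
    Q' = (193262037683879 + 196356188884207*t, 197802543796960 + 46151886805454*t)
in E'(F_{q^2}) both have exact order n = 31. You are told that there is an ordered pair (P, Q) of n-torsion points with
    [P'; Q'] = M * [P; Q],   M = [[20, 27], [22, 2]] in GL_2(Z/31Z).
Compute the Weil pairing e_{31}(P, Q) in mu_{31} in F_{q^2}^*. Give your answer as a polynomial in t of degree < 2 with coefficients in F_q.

99556997585152 + 153660998878984*t

e_{31} is bilinear + alternating on E[31], so e_{31}(20*P + 27*Q, 22*P + 2*Q) = e_{31}(P,Q)^(20*2-27*22).
Inverting 4 mod 31: 8. Thus e_{31}(P,Q) = e(P',Q')^{8}.
Double-and-add over 11111: 5-1 doublings, 5-1 additions; each step l_{T,T}/v_{2T} or l_{T,P'}/v at Q'+S for random S.
Miller gives e_{31}(P',Q') = 5567678477679 + 193638231298711*t in F_{205481601340271^2}.
Raise to 8: e(P,Q) = 99556997585152 + 153660998878984*t in mu_{31}.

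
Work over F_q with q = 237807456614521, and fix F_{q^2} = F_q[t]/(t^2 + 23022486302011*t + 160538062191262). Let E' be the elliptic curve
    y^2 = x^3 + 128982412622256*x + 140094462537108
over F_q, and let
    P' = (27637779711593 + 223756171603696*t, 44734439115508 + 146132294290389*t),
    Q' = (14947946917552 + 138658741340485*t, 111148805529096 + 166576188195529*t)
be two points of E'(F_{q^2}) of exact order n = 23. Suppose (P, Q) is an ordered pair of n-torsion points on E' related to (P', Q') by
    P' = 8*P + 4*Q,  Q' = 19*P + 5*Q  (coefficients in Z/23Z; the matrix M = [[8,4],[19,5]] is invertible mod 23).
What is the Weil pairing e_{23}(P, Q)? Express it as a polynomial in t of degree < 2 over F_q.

103750601012719 + 153513536058392*t

Alternating bilinearity on E[23] (values in mu_{23} in F_{237807456614521^2}) gives e(P',Q') = e(P,Q)^det(M).
det M = 8*5 - 4*19 = -36 = 10 (mod 23); 10^{-1} = 7 (mod 23).
Miller loop for e_{23} over F_{237807456614521^2}: bits of 23 = 10111; 4 double steps + 3 add steps, l/v at each.
e_{23}(P',Q') = 137189794572777 + 229924095861064*t.
(137189794572777 + 229924095861064*t)^{7} mod (237807456614521,f) = 103750601012719 + 153513536058392*t.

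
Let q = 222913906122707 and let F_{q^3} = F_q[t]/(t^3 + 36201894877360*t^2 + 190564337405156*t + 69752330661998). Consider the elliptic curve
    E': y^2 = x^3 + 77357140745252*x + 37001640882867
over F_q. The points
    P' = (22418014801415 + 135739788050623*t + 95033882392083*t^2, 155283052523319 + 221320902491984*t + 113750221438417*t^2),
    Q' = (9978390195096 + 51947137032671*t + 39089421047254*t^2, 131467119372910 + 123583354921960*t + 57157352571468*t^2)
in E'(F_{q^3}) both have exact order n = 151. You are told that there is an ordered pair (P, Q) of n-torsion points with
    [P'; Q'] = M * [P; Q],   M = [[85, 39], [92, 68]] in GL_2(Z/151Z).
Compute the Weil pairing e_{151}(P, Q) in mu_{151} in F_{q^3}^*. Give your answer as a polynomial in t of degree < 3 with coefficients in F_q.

e_{151} is bilinear + alternating on E[151], so e_{151}(85*P + 39*Q, 92*P + 68*Q) = e_{151}(P,Q)^(85*68-39*92).
So e_{151}(P,Q) = e_{151}(P',Q')^{91}, since 78*91 = 1 mod 151.
Run Miller on y^2=x^3+77357140745252*x+37001640882867 over F_{222913906122707}: ladder 10010111 (8 bits); e = f_P(D_Q)/f_Q(D_P).
Miller gives e_{151}(P',Q') = 194630609336845 + 202154888935686*t + 78067866321609*t^2 in F_{222913906122707^3}.
Hence e(P,Q) = 129057538132345 + 118327630911270*t + 119047908086659*t^2 in F_{222913906122707^3}^*.

129057538132345 + 118327630911270*t + 119047908086659*t^2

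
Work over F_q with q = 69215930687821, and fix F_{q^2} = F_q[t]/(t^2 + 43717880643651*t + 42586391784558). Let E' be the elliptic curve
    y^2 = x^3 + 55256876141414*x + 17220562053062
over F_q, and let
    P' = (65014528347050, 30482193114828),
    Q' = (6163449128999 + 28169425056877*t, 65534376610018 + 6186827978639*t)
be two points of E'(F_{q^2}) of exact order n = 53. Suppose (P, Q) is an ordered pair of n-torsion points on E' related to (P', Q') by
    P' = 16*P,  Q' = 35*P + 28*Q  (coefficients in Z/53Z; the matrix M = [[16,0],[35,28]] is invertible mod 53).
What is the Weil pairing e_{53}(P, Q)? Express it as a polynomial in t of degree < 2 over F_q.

41383076780062 + 3920011547555*t

e_{53} is bilinear + alternating on E[53], so e_{53}(16*P, 35*P + 28*Q) = e_{53}(P,Q)^(16*28-0*35).
Hence e(P,Q) = e(P',Q')^{42} where 42 = 24^{-1} mod 53.
n = 53 = (110101)_2 (6 bits, wt 4); accumulate f_{53,P'}(Q'+S)/f_{53,P'}(S) along the 5-step ladder.
Result: e(P',Q') = 5695540943349 + 54764286592568*t.
Hence e(P,Q) = 41383076780062 + 3920011547555*t in F_{69215930687821^2}^*.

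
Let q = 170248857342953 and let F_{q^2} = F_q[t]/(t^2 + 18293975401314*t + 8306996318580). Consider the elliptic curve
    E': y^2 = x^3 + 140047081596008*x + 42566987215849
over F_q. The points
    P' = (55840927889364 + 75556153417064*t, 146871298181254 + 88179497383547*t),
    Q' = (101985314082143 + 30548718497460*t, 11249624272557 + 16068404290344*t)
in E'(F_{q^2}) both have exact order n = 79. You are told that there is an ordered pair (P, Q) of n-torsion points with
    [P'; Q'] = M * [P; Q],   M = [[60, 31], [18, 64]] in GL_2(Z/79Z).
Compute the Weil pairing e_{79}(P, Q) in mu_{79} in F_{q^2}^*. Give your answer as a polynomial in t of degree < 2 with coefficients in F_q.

Under M = [[60,31],[18,64]] in GL_2(Z/79), e_{79}(P',Q') = e_{79}(P,Q)^(60*64-31*18 mod 79).
So e_{79}(P,Q) = e_{79}(P',Q')^{68}, since 43*68 = 1 mod 79.
7-bit Miller (1001111) on E'/F_{170248857342953} with a'=140047081596008, b'=42566987215849: accumulate tangent/chord ratios at Q'+S and P'+S'.
So e_{79}(P',Q') = 10556131962675 + 29596397378648*t.
Thus e_{79}(P,Q) = 69481287585169 + 160588278615642*t.

69481287585169 + 160588278615642*t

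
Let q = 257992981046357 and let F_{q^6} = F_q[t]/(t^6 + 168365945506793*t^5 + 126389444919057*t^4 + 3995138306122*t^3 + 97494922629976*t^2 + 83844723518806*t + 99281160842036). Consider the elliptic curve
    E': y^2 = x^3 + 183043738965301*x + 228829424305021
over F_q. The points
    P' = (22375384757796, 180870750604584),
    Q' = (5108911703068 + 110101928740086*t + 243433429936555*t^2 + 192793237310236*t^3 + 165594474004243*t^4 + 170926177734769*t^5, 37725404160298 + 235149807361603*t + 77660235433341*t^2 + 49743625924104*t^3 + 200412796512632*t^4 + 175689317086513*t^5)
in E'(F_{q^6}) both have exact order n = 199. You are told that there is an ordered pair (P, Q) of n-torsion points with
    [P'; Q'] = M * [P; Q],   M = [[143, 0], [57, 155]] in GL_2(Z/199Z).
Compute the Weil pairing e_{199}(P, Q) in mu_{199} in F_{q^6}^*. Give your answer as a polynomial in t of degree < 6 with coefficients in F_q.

Alternating bilinearity on E[199] (values in mu_{199} in F_{257992981046357^6}) gives e(P',Q') = e(P,Q)^det(M).
det(M) mod 199 = 76; its inverse in (Z/199)^* is 55 (check: 76*55 mod 199 = 1).
n = 199 = (11000111)_2 (8 bits, wt 5); accumulate f_{199,P'}(Q'+S)/f_{199,P'}(S) along the 7-step ladder.
So e_{199}(P',Q') = 99648983841383 + 173354553444114*t + 110247921470521*t^2 + 50968833324759*t^3 + 8962173601871*t^4 + 148429716416356*t^5.
Thus e_{199}(P,Q) = 70236585241504 + 99073614757827*t + 182416680441122*t^2 + 61552103147385*t^3 + 123707124841644*t^4 + 119293199472199*t^5.

70236585241504 + 99073614757827*t + 182416680441122*t^2 + 61552103147385*t^3 + 123707124841644*t^4 + 119293199472199*t^5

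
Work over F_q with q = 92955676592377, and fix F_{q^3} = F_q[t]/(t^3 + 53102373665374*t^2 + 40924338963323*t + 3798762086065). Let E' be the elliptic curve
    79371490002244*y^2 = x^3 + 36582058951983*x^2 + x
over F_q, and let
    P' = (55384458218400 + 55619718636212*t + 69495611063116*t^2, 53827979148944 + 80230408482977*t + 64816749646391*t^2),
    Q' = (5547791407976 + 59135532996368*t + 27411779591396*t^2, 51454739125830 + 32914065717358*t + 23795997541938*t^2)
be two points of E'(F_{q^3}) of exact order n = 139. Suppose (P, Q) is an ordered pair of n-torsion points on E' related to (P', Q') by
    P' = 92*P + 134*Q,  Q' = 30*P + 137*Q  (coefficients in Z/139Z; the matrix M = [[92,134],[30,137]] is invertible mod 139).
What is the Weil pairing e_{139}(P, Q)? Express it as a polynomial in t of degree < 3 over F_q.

Under M = [[92,134],[30,137]] in GL_2(Z/139), e_{139}(P',Q') = e_{139}(P,Q)^(92*137-134*30 mod 139).
92*137 - 134*30 = 8584; reduced mod 139: det = 105, inverse 94.
Set x_W=6624463204062*u+59114020963916, y_W=6624463204062*v; then E': y_W^2=x_W^3+72238295289489.
8-bit Miller (10001011) on E'/F_{92955676592377} with a'=0, b'=72238295289489: accumulate tangent/chord ratios at Q'+S and P'+S'.
f_P(D_Q)/f_Q(D_P) = 60068489690001 + 58841655428093*t + 66770893641360*t^2.
e_{139}(P,Q) = (60068489690001 + 58841655428093*t + 66770893641360*t^2)^{94} = 24805055422656 + 55621839525093*t + 81953794532447*t^2.

24805055422656 + 55621839525093*t + 81953794532447*t^2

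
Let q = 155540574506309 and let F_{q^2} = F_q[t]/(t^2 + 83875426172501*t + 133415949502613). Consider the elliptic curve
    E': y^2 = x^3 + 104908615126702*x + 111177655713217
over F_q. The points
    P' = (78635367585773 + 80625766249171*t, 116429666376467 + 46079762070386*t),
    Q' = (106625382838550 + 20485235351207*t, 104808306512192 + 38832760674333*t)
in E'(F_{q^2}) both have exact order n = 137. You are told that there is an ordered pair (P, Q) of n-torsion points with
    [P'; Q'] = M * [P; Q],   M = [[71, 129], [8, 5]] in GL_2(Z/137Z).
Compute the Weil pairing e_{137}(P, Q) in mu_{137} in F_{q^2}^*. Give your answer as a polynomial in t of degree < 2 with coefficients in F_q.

Under M = [[71,129],[8,5]] in GL_2(Z/137), e_{137}(P',Q') = e_{137}(P,Q)^(71*5-129*8 mod 137).
So e_{137}(P,Q) = e_{137}(P',Q')^{120}, since 8*120 = 1 mod 137.
Build f_{137,P'} and f_{137,Q'} via the 8-bit ladder of 137=10001001_2; evaluate at shifted divisors; quotient in F_{155540574506309^2}.
e_{137}(P',Q') = 23327767636708 + 75176629291941*t.
Raise to 120: e(P,Q) = 144876242902690 + 119492563627264*t in mu_{137}.

144876242902690 + 119492563627264*t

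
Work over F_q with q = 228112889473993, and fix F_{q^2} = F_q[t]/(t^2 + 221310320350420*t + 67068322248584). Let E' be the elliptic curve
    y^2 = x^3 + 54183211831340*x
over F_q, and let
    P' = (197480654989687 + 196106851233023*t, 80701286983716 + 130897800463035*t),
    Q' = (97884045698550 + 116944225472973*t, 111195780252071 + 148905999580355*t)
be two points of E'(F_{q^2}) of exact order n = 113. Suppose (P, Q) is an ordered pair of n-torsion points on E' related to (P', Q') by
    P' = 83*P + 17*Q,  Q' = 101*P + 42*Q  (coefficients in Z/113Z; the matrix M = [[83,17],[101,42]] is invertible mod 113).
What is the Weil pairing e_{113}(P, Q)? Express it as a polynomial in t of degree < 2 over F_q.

89794788936990 + 136429756333530*t

e_{113}(aP+bQ,cP+dQ) = e_{113}(P,Q)^(ad-bc); with (a,b,c,d)=(83,17,101,42) this gives the det-113 law.
83*42 - 17*101 = 1769; reduced mod 113: det = 74, inverse 84.
7-bit Miller (1110001) on E'/F_{228112889473993} with a'=54183211831340, b'=0: accumulate tangent/chord ratios at Q'+S and P'+S'.
f_P(D_Q)/f_Q(D_P) = 179851912956565 + 93582067820532*t.
(179851912956565 + 93582067820532*t)^{84} mod (228112889473993,f) = 89794788936990 + 136429756333530*t.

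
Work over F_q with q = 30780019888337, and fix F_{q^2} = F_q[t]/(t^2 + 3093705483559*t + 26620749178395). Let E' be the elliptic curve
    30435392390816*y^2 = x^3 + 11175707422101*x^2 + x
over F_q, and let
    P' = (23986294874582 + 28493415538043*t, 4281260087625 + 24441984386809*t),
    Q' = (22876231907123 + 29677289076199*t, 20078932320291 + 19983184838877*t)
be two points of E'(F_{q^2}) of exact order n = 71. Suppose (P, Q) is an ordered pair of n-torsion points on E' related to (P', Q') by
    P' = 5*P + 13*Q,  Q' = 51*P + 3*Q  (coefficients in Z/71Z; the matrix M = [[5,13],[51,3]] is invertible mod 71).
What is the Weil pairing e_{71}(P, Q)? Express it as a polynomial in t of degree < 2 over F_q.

5057974611896 + 21079273813729*t

The 71-Weil pairing on E[71] over F_{30780019888337} is alternating-bilinear: e_{71}(P',Q') = e_{71}(P,Q)^det(M).
So e_{71}(P,Q) = e_{71}(P',Q')^{63}, since 62*63 = 1 mod 71.
Montgomery->Weierstrass: x_W = 6029142599755*x+29918609759578, y_W=6029142599755*y on F_{30780019888337}; lands on y^2=x^3+10994863339427*x+10963878154190.
Double-and-add over 1000111: 7-1 doublings, 4-1 additions; each step l_{T,T}/v_{2T} or l_{T,P'}/v at Q'+S for random S.
So e_{71}(P',Q') = 23378450339874 + 28466633113364*t.
Hence e(P,Q) = 5057974611896 + 21079273813729*t in F_{30780019888337^2}^*.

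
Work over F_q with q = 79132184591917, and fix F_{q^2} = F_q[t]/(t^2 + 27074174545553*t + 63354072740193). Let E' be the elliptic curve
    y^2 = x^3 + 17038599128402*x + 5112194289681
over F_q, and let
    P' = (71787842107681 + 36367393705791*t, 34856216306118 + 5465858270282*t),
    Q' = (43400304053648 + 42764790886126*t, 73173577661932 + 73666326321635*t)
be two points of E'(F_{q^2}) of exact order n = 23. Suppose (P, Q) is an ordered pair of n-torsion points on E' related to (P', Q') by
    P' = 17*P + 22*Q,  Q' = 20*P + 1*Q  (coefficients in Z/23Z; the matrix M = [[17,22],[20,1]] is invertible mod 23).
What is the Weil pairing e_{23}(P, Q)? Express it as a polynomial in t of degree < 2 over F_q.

Since e_{23}(P,P)=e_{23}(Q,Q)=1 and e_{23}(Q,P)=e_{23}(P,Q)^{-1}, expanding e_{23}(17*P + 22*Q,20*P + 1*Q) leaves e(P,Q)^det(M).
Hence e(P,Q) = e(P',Q')^{5} where 5 = 14^{-1} mod 23.
Miller loop for e_{23} over F_{79132184591917^2}: bits of 23 = 10111; 4 double steps + 3 add steps, l/v at each.
e_{23}(P',Q') = 32118441273060 + 74417232138464*t.
e_{23}(P,Q) = (32118441273060 + 74417232138464*t)^{5} = 68910296533404 + 68751591056152*t.

68910296533404 + 68751591056152*t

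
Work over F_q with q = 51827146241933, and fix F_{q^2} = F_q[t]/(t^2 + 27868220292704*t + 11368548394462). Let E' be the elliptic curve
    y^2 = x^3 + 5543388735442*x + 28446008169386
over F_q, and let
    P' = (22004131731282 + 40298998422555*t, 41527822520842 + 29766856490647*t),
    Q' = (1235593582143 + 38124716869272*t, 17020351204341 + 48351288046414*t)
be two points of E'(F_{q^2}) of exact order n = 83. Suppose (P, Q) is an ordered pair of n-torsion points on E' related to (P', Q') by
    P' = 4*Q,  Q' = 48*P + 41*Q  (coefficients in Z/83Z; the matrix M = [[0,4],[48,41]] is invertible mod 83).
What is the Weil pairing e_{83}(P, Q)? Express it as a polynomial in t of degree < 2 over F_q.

23364974422330 + 22992971425031*t

Under M = [[0,4],[48,41]] in GL_2(Z/83), e_{83}(P',Q') = e_{83}(P,Q)^(0*41-4*48 mod 83).
0*41 - 4*48 = -192; reduced mod 83: det = 57, inverse 67.
Build f_{83,P'} and f_{83,Q'} via the 7-bit ladder of 83=1010011_2; evaluate at shifted divisors; quotient in F_{51827146241933^2}.
Result: e(P',Q') = 1582622216321 + 19819416112304*t.
e_{83}(P,Q) = (1582622216321 + 19819416112304*t)^{67} = 23364974422330 + 22992971425031*t.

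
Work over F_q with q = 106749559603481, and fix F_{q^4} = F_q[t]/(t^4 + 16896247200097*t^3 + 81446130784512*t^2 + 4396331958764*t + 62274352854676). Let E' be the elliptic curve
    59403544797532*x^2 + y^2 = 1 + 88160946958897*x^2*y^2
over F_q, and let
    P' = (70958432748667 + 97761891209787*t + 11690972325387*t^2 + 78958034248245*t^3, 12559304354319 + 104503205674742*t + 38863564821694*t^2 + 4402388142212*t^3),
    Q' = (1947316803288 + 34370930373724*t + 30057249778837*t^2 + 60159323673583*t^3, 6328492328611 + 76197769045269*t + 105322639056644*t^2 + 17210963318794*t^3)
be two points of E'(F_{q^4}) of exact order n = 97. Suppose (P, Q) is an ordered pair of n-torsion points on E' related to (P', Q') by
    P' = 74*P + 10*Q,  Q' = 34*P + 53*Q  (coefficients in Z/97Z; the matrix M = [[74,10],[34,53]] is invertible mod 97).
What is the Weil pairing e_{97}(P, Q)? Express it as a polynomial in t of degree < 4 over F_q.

7408233612684 + 52430786757485*t + 82965357782854*t^2 + 6414645669863*t^3

Since e_{97}(P,P)=e_{97}(Q,Q)=1 and e_{97}(Q,P)=e_{97}(P,Q)^{-1}, expanding e_{97}(74*P + 10*Q,34*P + 53*Q) leaves e(P,Q)^det(M).
det M = 74*53 - 10*34 = 3582 = 90 (mod 97); 90^{-1} = 83 (mod 97).
Map (x,y)_Ed via u=(1+y)/(1-y), v=(1+y)/((1-y)x) to Montgomery A=105643304633634,B=78730892323445; then to (a',b')=(93095568015100,92999417329794).
7-bit Miller (1100001) on E'/F_{106749559603481} with a'=93095568015100, b'=92999417329794: accumulate tangent/chord ratios at Q'+S and P'+S'.
e_{97}(P',Q') = 55936265975338 + 53758314021210*t + 102013076504695*t^2 + 82957016908100*t^3.
Finally e_{97}(P,Q) = 7408233612684 + 52430786757485*t + 82965357782854*t^2 + 6414645669863*t^3.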